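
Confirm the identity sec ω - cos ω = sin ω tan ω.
LHS = 1/cos ω - cos ω = (1 - cos²ω)/cos ω = sin²ω/cos ω = sin ω · (sin ω/cos ω) = sin ω tan ω = RHS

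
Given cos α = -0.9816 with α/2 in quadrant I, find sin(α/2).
sin(α/2) = ±√((1 - cos α)/2); positive since α/2 ∈ QI, so sin(α/2) = 0.9954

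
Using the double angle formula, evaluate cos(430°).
cos(430°) = cos²215° - sin²215° = 0.342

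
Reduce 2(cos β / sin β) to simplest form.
2(cos β / sin β) = 2(cot β) (using Quotient identity)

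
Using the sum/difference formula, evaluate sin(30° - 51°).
sin(30° - 51°) = sin 30° cos 51° - cos 30° sin 51° = -0.3584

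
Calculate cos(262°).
cos(262°) = -0.1392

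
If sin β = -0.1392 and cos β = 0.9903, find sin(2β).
sin(2β) = 2 sin β cos β = -0.2757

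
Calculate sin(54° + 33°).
sin(54° + 33°) = sin 54° cos 33° + cos 54° sin 33° = 0.9986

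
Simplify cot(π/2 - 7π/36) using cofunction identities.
cot(π/2 - 7π/36) = tan(7π/36)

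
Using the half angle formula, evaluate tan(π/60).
tan(π/60) = sin π/30 / (1 + cos π/30) = 0.05241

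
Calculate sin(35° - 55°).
sin(35° - 55°) = sin 35° cos 55° - cos 35° sin 55° = -0.342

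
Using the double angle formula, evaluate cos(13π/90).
cos(13π/90) = cos²13π/180 - sin²13π/180 = 0.8988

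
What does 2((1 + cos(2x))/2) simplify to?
2((1 + cos(2x))/2) = 2(cos²x) (using Power reduction)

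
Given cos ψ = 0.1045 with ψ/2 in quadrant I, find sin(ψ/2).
sin(ψ/2) = ±√((1 - cos ψ)/2); positive since ψ/2 ∈ QI, so sin(ψ/2) = 0.6691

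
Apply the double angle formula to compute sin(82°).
sin(82°) = 2 sin 41° cos 41° = 0.9903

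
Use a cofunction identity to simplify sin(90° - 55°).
sin(90° - 55°) = cos(55°)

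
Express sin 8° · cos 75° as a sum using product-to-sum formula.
sin 8° cos 75° = (1/2)[sin(8°+75°) + sin(8°-75°)]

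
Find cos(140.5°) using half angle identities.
cos(140.5°) = -√((1 + cos 281°)/2) = -0.7716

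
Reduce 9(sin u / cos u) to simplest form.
9(sin u / cos u) = 9(tan u) (using Quotient identity)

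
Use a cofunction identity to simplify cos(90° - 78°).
cos(90° - 78°) = sin(78°)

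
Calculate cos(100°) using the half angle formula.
cos(100°) = -√((1 + cos 200°)/2) = -0.1736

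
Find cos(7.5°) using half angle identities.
cos(7.5°) = √((1 + cos 15°)/2) = 0.9914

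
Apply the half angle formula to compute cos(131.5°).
cos(131.5°) = -√((1 + cos 263°)/2) = -0.6626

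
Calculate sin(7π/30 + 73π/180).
sin(7π/30 + 73π/180) = sin 7π/30 cos 73π/180 + cos 7π/30 sin 73π/180 = 0.9063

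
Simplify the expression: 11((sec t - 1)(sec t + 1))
11((sec t - 1)(sec t + 1)) = 11(tan²t) (using Diff. of squares)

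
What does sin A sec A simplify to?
sin A sec A = tan A (using Reciprocal + quotient)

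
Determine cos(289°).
cos(289°) = 0.3256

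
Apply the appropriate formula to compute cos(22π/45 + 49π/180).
cos(22π/45 + 49π/180) = cos 22π/45 cos 49π/180 - sin 22π/45 sin 49π/180 = -0.7314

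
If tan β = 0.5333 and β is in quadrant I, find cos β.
cos β = 0.8824 (using tan²β + 1 = sec²β)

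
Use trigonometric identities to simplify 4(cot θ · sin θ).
4(cot θ · sin θ) = 4(cos θ) (using Quotient identity)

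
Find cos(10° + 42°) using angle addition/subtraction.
cos(10° + 42°) = cos 10° cos 42° - sin 10° sin 42° = 0.6157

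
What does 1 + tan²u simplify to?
1 + tan²u = sec²u (using Pythagorean identity)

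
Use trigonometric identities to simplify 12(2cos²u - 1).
12(2cos²u - 1) = 12(cos(2u)) (using Double angle)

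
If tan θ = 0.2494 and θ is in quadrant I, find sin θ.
sin θ = 0.242 (using tan²θ + 1 = sec²θ)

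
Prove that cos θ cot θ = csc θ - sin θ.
RHS = 1/sin θ - sin θ = (1 - sin²θ)/sin θ = cos²θ/sin θ = cos θ · (cos θ/sin θ) = cos θ cot θ = LHS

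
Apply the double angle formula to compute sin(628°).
sin(628°) = 2 sin 314° cos 314° = -0.9994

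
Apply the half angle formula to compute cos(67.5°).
cos(67.5°) = √((1 + cos 135°)/2) = √(2-√2)/2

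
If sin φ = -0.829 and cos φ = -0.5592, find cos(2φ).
cos(2φ) = cos²φ - sin²φ = -0.3745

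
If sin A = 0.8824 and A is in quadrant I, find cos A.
cos A = 0.4705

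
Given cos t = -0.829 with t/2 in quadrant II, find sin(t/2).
sin(t/2) = ±√((1 - cos t)/2); positive since t/2 ∈ QII, so sin(t/2) = 0.9563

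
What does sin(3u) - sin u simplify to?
sin(3u) - sin u = 2 cos(2u) sin u (using Sum-to-product)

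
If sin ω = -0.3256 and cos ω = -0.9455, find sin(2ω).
sin(2ω) = 2 sin ω cos ω = 0.6157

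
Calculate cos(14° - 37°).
cos(14° - 37°) = cos 14° cos 37° + sin 14° sin 37° = 0.9205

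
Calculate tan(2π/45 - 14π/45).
tan(2π/45 - 14π/45) = (tan 2π/45 - tan 14π/45)/(1 + tan 2π/45 tan 14π/45) = -1.111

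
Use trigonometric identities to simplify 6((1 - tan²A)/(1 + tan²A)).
6((1 - tan²A)/(1 + tan²A)) = 6(cos(2A)) (using Double angle)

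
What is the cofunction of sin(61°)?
sin(61°) = cos(90° - 61°) = cos(29°)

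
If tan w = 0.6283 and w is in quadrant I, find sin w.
sin w = 0.532 (using tan²w + 1 = sec²w)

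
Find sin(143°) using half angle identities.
sin(143°) = √((1 - cos 286°)/2) = 0.6018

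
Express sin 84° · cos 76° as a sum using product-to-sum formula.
sin 84° cos 76° = (1/2)[sin(84°+76°) + sin(84°-76°)]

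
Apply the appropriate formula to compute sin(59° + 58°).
sin(59° + 58°) = sin 59° cos 58° + cos 59° sin 58° = 0.891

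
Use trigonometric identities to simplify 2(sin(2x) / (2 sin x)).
2(sin(2x) / (2 sin x)) = 2(cos x) (using Double angle)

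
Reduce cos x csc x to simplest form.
cos x csc x = cot x (using Reciprocal + quotient)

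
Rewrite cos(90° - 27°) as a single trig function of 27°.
cos(90° - 27°) = sin(27°)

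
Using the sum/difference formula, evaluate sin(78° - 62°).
sin(78° - 62°) = sin 78° cos 62° - cos 78° sin 62° = 0.2756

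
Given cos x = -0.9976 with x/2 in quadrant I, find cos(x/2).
cos(x/2) = ±√((1 + cos x)/2); positive since x/2 ∈ QI, so cos(x/2) = 0.03464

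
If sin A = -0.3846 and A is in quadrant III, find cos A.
cos A = -0.9231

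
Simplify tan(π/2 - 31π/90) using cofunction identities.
tan(π/2 - 31π/90) = cot(31π/90)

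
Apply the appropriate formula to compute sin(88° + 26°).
sin(88° + 26°) = sin 88° cos 26° + cos 88° sin 26° = 0.9135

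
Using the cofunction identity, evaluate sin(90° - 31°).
sin(90° - 31°) = cos(31°) = 0.8572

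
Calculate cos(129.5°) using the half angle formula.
cos(129.5°) = -√((1 + cos 259°)/2) = -0.6361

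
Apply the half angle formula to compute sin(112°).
sin(112°) = √((1 - cos 224°)/2) = 0.9272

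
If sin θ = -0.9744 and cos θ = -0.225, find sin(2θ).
sin(2θ) = 2 sin θ cos θ = 0.4385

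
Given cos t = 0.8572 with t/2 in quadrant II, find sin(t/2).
sin(t/2) = ±√((1 - cos t)/2); positive since t/2 ∈ QII, so sin(t/2) = 0.2672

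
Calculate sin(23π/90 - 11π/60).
sin(23π/90 - 11π/60) = sin 23π/90 cos 11π/60 - cos 23π/90 sin 11π/60 = 0.225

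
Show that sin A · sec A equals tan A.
LHS = sin A · (1/cos A) = sin A/cos A = tan A = RHS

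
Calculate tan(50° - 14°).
tan(50° - 14°) = (tan 50° - tan 14°)/(1 + tan 50° tan 14°) = 0.7265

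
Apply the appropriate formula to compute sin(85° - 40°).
sin(85° - 40°) = sin 85° cos 40° - cos 85° sin 40° = √2/2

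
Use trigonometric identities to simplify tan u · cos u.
tan u · cos u = sin u (using Quotient identity)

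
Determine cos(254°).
cos(254°) = -0.2756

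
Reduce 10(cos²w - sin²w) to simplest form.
10(cos²w - sin²w) = 10(cos(2w)) (using Double angle)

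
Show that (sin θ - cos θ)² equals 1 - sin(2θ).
LHS = sin²θ - 2 sin θ cos θ + cos²θ = (sin²θ + cos²θ) - 2 sin θ cos θ = 1 - sin(2θ) = RHS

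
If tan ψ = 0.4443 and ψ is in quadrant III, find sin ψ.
sin ψ = -0.406 (using tan²ψ + 1 = sec²ψ)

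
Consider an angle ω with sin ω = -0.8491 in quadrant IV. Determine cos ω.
cos ω = √(1 - sin²ω) = 0.5282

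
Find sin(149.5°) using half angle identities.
sin(149.5°) = √((1 - cos 299°)/2) = 0.5075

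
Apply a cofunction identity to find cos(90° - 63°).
cos(90° - 63°) = sin(63°) = 0.891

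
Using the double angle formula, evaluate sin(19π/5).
sin(19π/5) = 2 sin 19π/10 cos 19π/10 = -0.5878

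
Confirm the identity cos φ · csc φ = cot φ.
LHS = cos φ · (1/sin φ) = cos φ/sin φ = cot φ = RHS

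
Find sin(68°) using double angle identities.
sin(68°) = 2 sin 34° cos 34° = 0.9272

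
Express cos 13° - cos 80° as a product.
cos 13° - cos 80° = -2 sin(46.5°) sin(-33.5°)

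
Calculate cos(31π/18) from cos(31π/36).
cos(31π/18) = cos²31π/36 - sin²31π/36 = 0.6428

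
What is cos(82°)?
cos(82°) = 0.1392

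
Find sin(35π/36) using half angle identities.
sin(35π/36) = √((1 - cos 35π/18)/2) = 0.08716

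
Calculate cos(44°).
cos(44°) = 0.7193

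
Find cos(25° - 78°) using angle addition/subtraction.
cos(25° - 78°) = cos 25° cos 78° + sin 25° sin 78° = 0.6018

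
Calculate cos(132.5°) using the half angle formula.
cos(132.5°) = -√((1 + cos 265°)/2) = -0.6756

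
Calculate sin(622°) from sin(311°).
sin(622°) = 2 sin 311° cos 311° = -0.9903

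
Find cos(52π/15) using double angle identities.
cos(52π/15) = cos²26π/15 - sin²26π/15 = -0.1045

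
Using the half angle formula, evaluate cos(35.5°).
cos(35.5°) = √((1 + cos 71°)/2) = 0.8141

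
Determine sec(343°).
sec(343°) = 1.046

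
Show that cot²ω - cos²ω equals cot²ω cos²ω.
LHS = cos²ω/sin²ω - cos²ω = cos²ω(1/sin²ω - 1) = cos²ω · (1 - sin²ω)/sin²ω = cos²ω · cos²ω/sin²ω = cos²ω · cot²ω = RHS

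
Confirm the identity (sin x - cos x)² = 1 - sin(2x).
LHS = sin²x - 2 sin x cos x + cos²x = (sin²x + cos²x) - 2 sin x cos x = 1 - sin(2x) = RHS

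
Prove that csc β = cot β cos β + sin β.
RHS = cos²β/sin β + sin β = (cos²β + sin²β)/sin β = 1/sin β = csc β = LHS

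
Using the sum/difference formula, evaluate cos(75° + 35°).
cos(75° + 35°) = cos 75° cos 35° - sin 75° sin 35° = -0.342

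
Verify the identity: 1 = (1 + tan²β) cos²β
RHS = sec²β · cos²β = (1/cos²β) · cos²β = 1 = LHS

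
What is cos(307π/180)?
cos(307π/180) = 0.6018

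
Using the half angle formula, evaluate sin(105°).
sin(105°) = √((1 - cos 210°)/2) = (√6+√2)/4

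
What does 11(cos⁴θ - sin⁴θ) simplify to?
11(cos⁴θ - sin⁴θ) = 11(cos(2θ)) (using Factoring + double angle)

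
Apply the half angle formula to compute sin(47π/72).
sin(47π/72) = √((1 - cos 47π/36)/2) = 0.887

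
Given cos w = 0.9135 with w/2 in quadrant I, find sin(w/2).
sin(w/2) = ±√((1 - cos w)/2); positive since w/2 ∈ QI, so sin(w/2) = 0.208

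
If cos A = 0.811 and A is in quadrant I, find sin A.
sin A = 0.585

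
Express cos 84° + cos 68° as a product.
cos 84° + cos 68° = 2 cos(76°) cos(8°)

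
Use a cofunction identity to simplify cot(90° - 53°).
cot(90° - 53°) = tan(53°)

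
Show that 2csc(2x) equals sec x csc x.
LHS = 2/sin(2x) = 2/(2 sin x cos x) = 1/(sin x cos x) = (1/cos x)(1/sin x) = sec x csc x = RHS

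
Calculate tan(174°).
tan(174°) = -0.1051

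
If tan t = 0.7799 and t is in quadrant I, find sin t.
sin t = 0.615 (using tan²t + 1 = sec²t)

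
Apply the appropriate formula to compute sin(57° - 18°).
sin(57° - 18°) = sin 57° cos 18° - cos 57° sin 18° = 0.6293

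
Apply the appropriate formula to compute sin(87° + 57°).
sin(87° + 57°) = sin 87° cos 57° + cos 87° sin 57° = 0.5878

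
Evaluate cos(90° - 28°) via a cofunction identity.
cos(90° - 28°) = sin(28°) = 0.4695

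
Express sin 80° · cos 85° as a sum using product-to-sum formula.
sin 80° cos 85° = (1/2)[sin(80°+85°) + sin(80°-85°)]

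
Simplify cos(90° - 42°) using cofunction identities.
cos(90° - 42°) = sin(42°)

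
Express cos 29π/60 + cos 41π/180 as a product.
cos 29π/60 + cos 41π/180 = 2 cos(16π/45) cos(23π/180)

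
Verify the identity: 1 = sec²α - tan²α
RHS = 1/cos²α - sin²α/cos²α = (1 - sin²α)/cos²α = cos²α/cos²α = 1 = LHS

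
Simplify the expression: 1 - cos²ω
1 - cos²ω = sin²ω (using Pythagorean identity)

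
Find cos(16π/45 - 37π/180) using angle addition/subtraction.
cos(16π/45 - 37π/180) = cos 16π/45 cos 37π/180 + sin 16π/45 sin 37π/180 = 0.891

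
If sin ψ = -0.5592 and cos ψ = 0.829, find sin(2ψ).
sin(2ψ) = 2 sin ψ cos ψ = -0.9272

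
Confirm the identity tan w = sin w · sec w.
RHS = sin w · (1/cos w) = sin w/cos w = tan w = LHS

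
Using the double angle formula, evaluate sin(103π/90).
sin(103π/90) = 2 sin 103π/180 cos 103π/180 = -0.4384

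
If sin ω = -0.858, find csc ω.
csc ω = 1/sin ω = -1.166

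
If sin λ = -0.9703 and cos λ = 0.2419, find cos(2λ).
cos(2λ) = cos²λ - sin²λ = -0.883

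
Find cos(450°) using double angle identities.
cos(450°) = cos²225° - sin²225° = 0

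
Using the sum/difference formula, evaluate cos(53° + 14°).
cos(53° + 14°) = cos 53° cos 14° - sin 53° sin 14° = 0.3907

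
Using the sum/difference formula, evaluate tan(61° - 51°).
tan(61° - 51°) = (tan 61° - tan 51°)/(1 + tan 61° tan 51°) = 0.1763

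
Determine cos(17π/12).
cos(17π/12) = -(√6-√2)/4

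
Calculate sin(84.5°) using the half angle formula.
sin(84.5°) = √((1 - cos 169°)/2) = 0.9954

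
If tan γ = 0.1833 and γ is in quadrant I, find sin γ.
sin γ = 0.1803 (using tan²γ + 1 = sec²γ)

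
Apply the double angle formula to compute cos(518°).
cos(518°) = 1 - 2sin²259° = -0.9272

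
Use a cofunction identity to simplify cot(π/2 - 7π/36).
cot(π/2 - 7π/36) = tan(7π/36)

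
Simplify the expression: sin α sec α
sin α sec α = tan α (using Reciprocal + quotient)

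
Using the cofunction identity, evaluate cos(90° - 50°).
cos(90° - 50°) = sin(50°) = 0.766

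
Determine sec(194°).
sec(194°) = -1.031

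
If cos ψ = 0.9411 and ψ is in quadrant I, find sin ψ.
sin ψ = 0.3381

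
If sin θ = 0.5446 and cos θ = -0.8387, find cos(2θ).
cos(2θ) = cos²θ - sin²θ = 0.4068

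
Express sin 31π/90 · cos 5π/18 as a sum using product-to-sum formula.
sin 31π/90 cos 5π/18 = (1/2)[sin(31π/90+5π/18) + sin(31π/90-5π/18)]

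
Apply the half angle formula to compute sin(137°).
sin(137°) = √((1 - cos 274°)/2) = 0.682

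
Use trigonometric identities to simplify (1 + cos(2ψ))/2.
(1 + cos(2ψ))/2 = cos²ψ (using Power reduction)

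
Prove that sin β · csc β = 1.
LHS = sin β · (1/sin β) = 1 = RHS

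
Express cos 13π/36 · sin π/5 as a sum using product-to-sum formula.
cos 13π/36 sin π/5 = (1/2)[sin(13π/36+π/5) - sin(13π/36-π/5)]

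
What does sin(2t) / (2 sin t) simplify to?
sin(2t) / (2 sin t) = cos t (using Double angle)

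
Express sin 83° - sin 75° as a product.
sin 83° - sin 75° = 2 cos(79°) sin(4°)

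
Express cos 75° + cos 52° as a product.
cos 75° + cos 52° = 2 cos(63.5°) cos(11.5°)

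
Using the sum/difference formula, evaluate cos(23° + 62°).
cos(23° + 62°) = cos 23° cos 62° - sin 23° sin 62° = 0.08716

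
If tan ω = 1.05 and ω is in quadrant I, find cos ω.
cos ω = 0.6897 (using tan²ω + 1 = sec²ω)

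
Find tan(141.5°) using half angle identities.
tan(141.5°) = sin 283° / (1 + cos 283°) = -0.7954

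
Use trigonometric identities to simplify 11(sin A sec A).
11(sin A sec A) = 11(tan A) (using Reciprocal + quotient)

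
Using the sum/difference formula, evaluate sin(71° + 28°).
sin(71° + 28°) = sin 71° cos 28° + cos 71° sin 28° = 0.9877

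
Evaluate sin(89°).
sin(89°) = 0.9998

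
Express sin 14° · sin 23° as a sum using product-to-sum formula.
sin 14° sin 23° = (1/2)[cos(14°-23°) - cos(14°+23°)]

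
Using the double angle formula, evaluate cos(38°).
cos(38°) = cos²19° - sin²19° = 0.788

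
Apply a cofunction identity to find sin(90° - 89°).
sin(90° - 89°) = cos(89°) = 0.01745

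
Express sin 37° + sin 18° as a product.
sin 37° + sin 18° = 2 sin(27.5°) cos(9.5°)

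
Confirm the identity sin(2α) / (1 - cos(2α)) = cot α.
LHS = 2 sin α cos α / (2sin²α) = cos α/sin α = cot α = RHS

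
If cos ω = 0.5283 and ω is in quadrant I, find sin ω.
sin ω = 0.8491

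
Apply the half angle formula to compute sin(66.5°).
sin(66.5°) = √((1 - cos 133°)/2) = 0.9171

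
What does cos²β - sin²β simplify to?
cos²β - sin²β = cos(2β) (using Double angle)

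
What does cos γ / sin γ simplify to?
cos γ / sin γ = cot γ (using Quotient identity)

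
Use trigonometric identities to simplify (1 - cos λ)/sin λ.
(1 - cos λ)/sin λ = tan(λ/2) (using Half angle)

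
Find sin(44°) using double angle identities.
sin(44°) = 2 sin 22° cos 22° = 0.6947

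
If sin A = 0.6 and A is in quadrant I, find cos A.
cos A = 0.8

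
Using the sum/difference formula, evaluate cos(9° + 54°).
cos(9° + 54°) = cos 9° cos 54° - sin 9° sin 54° = 0.454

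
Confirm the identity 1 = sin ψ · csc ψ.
RHS = sin ψ · (1/sin ψ) = 1 = LHS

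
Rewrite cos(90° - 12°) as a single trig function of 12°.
cos(90° - 12°) = sin(12°)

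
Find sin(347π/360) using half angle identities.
sin(347π/360) = √((1 - cos 347π/180)/2) = 0.1132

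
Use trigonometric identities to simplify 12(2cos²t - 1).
12(2cos²t - 1) = 12(cos(2t)) (using Double angle)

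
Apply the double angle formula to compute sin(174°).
sin(174°) = 2 sin 87° cos 87° = 0.1045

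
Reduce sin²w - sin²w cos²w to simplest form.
sin²w - sin²w cos²w = sin⁴w (using Factoring)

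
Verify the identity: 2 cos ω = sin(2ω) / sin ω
RHS = 2 sin ω cos ω / sin ω = 2 cos ω = LHS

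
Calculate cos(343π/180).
cos(343π/180) = 0.9563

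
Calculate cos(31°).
cos(31°) = 0.8572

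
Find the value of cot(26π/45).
cot(26π/45) = -0.2493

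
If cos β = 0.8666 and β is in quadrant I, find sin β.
sin β = 0.499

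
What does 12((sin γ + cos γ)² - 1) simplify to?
12((sin γ + cos γ)² - 1) = 12(sin(2γ)) (using Pythagorean + double angle)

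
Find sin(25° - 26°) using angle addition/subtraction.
sin(25° - 26°) = sin 25° cos 26° - cos 25° sin 26° = -0.01745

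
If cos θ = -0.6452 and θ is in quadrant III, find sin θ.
sin θ = -0.764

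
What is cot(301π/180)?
cot(301π/180) = -0.6009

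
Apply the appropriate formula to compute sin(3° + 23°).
sin(3° + 23°) = sin 3° cos 23° + cos 3° sin 23° = 0.4384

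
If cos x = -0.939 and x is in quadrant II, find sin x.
sin x = 0.3439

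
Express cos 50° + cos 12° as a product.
cos 50° + cos 12° = 2 cos(31°) cos(19°)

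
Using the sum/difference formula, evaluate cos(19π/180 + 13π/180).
cos(19π/180 + 13π/180) = cos 19π/180 cos 13π/180 - sin 19π/180 sin 13π/180 = 0.848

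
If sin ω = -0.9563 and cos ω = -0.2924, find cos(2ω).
cos(2ω) = cos²ω - sin²ω = -0.829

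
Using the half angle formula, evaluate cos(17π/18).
cos(17π/18) = -√((1 + cos 17π/9)/2) = -0.9848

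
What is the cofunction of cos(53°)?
cos(53°) = sin(90° - 53°) = sin(37°)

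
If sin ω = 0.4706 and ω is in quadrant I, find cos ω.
cos ω = 0.8823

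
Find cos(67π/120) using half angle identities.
cos(67π/120) = -√((1 + cos 67π/60)/2) = -0.1822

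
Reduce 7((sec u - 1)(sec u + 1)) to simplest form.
7((sec u - 1)(sec u + 1)) = 7(tan²u) (using Diff. of squares)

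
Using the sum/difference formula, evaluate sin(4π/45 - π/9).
sin(4π/45 - π/9) = sin 4π/45 cos π/9 - cos 4π/45 sin π/9 = -0.06976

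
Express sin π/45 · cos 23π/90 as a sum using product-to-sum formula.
sin π/45 cos 23π/90 = (1/2)[sin(π/45+23π/90) + sin(π/45-23π/90)]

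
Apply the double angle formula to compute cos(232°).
cos(232°) = cos²116° - sin²116° = -0.6157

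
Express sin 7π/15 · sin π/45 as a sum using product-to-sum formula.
sin 7π/15 sin π/45 = (1/2)[cos(7π/15-π/45) - cos(7π/15+π/45)]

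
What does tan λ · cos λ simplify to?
tan λ · cos λ = sin λ (using Quotient identity)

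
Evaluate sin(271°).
sin(271°) = -0.9998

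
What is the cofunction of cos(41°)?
cos(41°) = sin(90° - 41°) = sin(49°)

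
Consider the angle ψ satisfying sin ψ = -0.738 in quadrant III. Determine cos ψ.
cos ψ = ±√(1 - sin²ψ) = -0.6748 (negative in QIII)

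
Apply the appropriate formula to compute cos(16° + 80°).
cos(16° + 80°) = cos 16° cos 80° - sin 16° sin 80° = -0.1045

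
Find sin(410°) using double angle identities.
sin(410°) = 2 sin 205° cos 205° = 0.766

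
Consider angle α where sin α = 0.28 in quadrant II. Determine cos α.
cos α = ±√(1 - sin²α) = -0.96 (negative in QII)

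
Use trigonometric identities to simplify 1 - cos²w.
1 - cos²w = sin²w (using Pythagorean identity)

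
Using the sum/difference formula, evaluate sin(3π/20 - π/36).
sin(3π/20 - π/36) = sin 3π/20 cos π/36 - cos 3π/20 sin π/36 = 0.3746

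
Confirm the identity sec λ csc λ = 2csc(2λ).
RHS = 2/sin(2λ) = 2/(2 sin λ cos λ) = 1/(sin λ cos λ) = (1/cos λ)(1/sin λ) = sec λ csc λ = LHS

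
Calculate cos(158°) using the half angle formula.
cos(158°) = -√((1 + cos 316°)/2) = -0.9272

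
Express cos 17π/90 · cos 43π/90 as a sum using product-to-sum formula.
cos 17π/90 cos 43π/90 = (1/2)[cos(17π/90-43π/90) + cos(17π/90+43π/90)]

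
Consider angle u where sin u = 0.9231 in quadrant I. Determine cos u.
cos u = √(1 - sin²u) = 0.3846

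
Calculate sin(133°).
sin(133°) = 0.7314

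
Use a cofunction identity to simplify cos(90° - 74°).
cos(90° - 74°) = sin(74°)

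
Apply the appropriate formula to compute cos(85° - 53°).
cos(85° - 53°) = cos 85° cos 53° + sin 85° sin 53° = 0.848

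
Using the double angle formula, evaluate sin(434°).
sin(434°) = 2 sin 217° cos 217° = 0.9613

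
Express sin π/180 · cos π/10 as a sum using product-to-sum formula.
sin π/180 cos π/10 = (1/2)[sin(π/180+π/10) + sin(π/180-π/10)]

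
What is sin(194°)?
sin(194°) = -0.2419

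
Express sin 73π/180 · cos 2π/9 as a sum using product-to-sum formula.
sin 73π/180 cos 2π/9 = (1/2)[sin(73π/180+2π/9) + sin(73π/180-2π/9)]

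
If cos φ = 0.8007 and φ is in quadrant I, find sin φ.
sin φ = 0.5991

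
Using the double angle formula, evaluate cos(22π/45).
cos(22π/45) = 2cos²11π/45 - 1 = 0.0349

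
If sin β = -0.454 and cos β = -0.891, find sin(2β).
sin(2β) = 2 sin β cos β = 0.809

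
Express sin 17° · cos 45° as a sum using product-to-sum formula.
sin 17° cos 45° = (1/2)[sin(17°+45°) + sin(17°-45°)]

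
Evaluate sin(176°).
sin(176°) = 0.06976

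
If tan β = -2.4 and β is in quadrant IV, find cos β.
cos β = 0.3846 (using tan²β + 1 = sec²β)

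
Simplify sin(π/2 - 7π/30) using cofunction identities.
sin(π/2 - 7π/30) = cos(7π/30)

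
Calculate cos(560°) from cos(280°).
cos(560°) = cos²280° - sin²280° = -0.9397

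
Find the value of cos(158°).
cos(158°) = -0.9272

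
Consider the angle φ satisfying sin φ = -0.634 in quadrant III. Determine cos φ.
cos φ = ±√(1 - sin²φ) = -0.7733 (negative in QIII)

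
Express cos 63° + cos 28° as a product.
cos 63° + cos 28° = 2 cos(45.5°) cos(17.5°)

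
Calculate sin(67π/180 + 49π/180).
sin(67π/180 + 49π/180) = sin 67π/180 cos 49π/180 + cos 67π/180 sin 49π/180 = 0.8988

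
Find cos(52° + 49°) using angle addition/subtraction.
cos(52° + 49°) = cos 52° cos 49° - sin 52° sin 49° = -0.1908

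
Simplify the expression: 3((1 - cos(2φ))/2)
3((1 - cos(2φ))/2) = 3(sin²φ) (using Power reduction)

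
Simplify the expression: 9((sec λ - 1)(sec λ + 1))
9((sec λ - 1)(sec λ + 1)) = 9(tan²λ) (using Diff. of squares)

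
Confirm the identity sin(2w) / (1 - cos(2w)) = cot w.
LHS = 2 sin w cos w / (2sin²w) = cos w/sin w = cot w = RHS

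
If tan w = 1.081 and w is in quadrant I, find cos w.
cos w = 0.6791 (using tan²w + 1 = sec²w)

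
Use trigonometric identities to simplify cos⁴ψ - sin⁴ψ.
cos⁴ψ - sin⁴ψ = cos(2ψ) (using Factoring + double angle)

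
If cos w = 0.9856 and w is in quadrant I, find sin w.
sin w = 0.1691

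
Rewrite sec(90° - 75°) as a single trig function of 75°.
sec(90° - 75°) = csc(75°)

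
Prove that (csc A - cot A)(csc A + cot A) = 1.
LHS = csc²A - cot²A = (1 + cot²A) - cot²A = 1 = RHS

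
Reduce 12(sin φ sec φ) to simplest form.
12(sin φ sec φ) = 12(tan φ) (using Reciprocal + quotient)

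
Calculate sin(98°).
sin(98°) = 0.9903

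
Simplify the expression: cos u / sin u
cos u / sin u = cot u (using Quotient identity)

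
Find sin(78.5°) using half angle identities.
sin(78.5°) = √((1 - cos 157°)/2) = 0.9799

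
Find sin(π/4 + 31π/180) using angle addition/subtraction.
sin(π/4 + 31π/180) = sin π/4 cos 31π/180 + cos π/4 sin 31π/180 = 0.9703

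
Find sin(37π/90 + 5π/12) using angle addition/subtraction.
sin(37π/90 + 5π/12) = sin 37π/90 cos 5π/12 + cos 37π/90 sin 5π/12 = 0.515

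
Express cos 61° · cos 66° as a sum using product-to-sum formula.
cos 61° cos 66° = (1/2)[cos(61°-66°) + cos(61°+66°)]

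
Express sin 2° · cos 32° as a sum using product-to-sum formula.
sin 2° cos 32° = (1/2)[sin(2°+32°) + sin(2°-32°)]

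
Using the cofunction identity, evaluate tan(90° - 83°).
tan(90° - 83°) = cot(83°) = 0.1228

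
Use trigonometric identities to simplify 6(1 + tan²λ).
6(1 + tan²λ) = 6(sec²λ) (using Pythagorean identity)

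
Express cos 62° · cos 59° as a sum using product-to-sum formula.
cos 62° cos 59° = (1/2)[cos(62°-59°) + cos(62°+59°)]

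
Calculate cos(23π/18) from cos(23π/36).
cos(23π/18) = cos²23π/36 - sin²23π/36 = -0.6428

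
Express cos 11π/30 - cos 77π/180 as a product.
cos 11π/30 - cos 77π/180 = -2 sin(143π/360) sin(-11π/360)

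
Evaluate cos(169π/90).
cos(169π/90) = 0.9272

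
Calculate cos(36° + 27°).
cos(36° + 27°) = cos 36° cos 27° - sin 36° sin 27° = 0.454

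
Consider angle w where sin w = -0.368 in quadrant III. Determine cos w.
cos w = ±√(1 - sin²w) = -0.9298 (negative in QIII)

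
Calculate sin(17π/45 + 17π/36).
sin(17π/45 + 17π/36) = sin 17π/45 cos 17π/36 + cos 17π/45 sin 17π/36 = 0.454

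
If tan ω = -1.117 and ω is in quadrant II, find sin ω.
sin ω = 0.745 (using tan²ω + 1 = sec²ω)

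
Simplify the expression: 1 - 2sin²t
1 - 2sin²t = cos(2t) (using Double angle)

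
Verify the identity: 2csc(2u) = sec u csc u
LHS = 2/sin(2u) = 2/(2 sin u cos u) = 1/(sin u cos u) = (1/cos u)(1/sin u) = sec u csc u = RHS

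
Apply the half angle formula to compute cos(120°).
cos(120°) = -√((1 + cos 240°)/2) = -1/2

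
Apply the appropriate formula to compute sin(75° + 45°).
sin(75° + 45°) = sin 75° cos 45° + cos 75° sin 45° = √3/2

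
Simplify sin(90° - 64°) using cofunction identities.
sin(90° - 64°) = cos(64°)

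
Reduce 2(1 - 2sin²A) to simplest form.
2(1 - 2sin²A) = 2(cos(2A)) (using Double angle)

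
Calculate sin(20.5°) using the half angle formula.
sin(20.5°) = √((1 - cos 41°)/2) = 0.3502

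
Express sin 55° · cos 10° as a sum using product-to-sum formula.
sin 55° cos 10° = (1/2)[sin(55°+10°) + sin(55°-10°)]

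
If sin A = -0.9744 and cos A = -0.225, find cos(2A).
cos(2A) = cos²A - sin²A = -0.8988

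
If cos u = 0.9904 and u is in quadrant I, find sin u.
sin u = 0.1382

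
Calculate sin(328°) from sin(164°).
sin(328°) = 2 sin 164° cos 164° = -0.5299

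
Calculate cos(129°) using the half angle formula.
cos(129°) = -√((1 + cos 258°)/2) = -0.6293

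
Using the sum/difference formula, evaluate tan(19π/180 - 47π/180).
tan(19π/180 - 47π/180) = (tan 19π/180 - tan 47π/180)/(1 + tan 19π/180 tan 47π/180) = -0.5317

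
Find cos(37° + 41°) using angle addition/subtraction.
cos(37° + 41°) = cos 37° cos 41° - sin 37° sin 41° = 0.2079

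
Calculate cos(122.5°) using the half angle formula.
cos(122.5°) = -√((1 + cos 245°)/2) = -0.5373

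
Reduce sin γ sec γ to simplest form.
sin γ sec γ = tan γ (using Reciprocal + quotient)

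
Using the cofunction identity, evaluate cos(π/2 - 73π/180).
cos(π/2 - 73π/180) = sin(73π/180) = 0.9563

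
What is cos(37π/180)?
cos(37π/180) = 0.7986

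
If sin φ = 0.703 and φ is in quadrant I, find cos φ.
cos φ = 0.7112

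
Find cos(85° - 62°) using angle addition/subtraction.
cos(85° - 62°) = cos 85° cos 62° + sin 85° sin 62° = 0.9205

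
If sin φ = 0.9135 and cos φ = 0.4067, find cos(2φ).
cos(2φ) = cos²φ - sin²φ = -0.6691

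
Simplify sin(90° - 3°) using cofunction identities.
sin(90° - 3°) = cos(3°)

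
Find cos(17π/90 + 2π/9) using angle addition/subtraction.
cos(17π/90 + 2π/9) = cos 17π/90 cos 2π/9 - sin 17π/90 sin 2π/9 = 0.2756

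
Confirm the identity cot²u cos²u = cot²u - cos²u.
RHS = cos²u/sin²u - cos²u = cos²u(1/sin²u - 1) = cos²u · (1 - sin²u)/sin²u = cos²u · cos²u/sin²u = cos²u · cot²u = LHS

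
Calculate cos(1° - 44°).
cos(1° - 44°) = cos 1° cos 44° + sin 1° sin 44° = 0.7314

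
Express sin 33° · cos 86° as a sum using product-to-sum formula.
sin 33° cos 86° = (1/2)[sin(33°+86°) + sin(33°-86°)]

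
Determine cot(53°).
cot(53°) = 0.7536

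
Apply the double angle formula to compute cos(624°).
cos(624°) = 2cos²312° - 1 = -0.1045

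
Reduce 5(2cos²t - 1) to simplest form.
5(2cos²t - 1) = 5(cos(2t)) (using Double angle)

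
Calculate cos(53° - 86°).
cos(53° - 86°) = cos 53° cos 86° + sin 53° sin 86° = 0.8387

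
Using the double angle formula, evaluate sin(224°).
sin(224°) = 2 sin 112° cos 112° = -0.6947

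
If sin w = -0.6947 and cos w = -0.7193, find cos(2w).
cos(2w) = cos²w - sin²w = 0.03478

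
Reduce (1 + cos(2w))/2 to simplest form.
(1 + cos(2w))/2 = cos²w (using Power reduction)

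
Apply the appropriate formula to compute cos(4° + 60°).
cos(4° + 60°) = cos 4° cos 60° - sin 4° sin 60° = 0.4384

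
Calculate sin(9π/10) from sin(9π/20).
sin(9π/10) = 2 sin 9π/20 cos 9π/20 = 0.309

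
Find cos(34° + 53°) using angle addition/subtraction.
cos(34° + 53°) = cos 34° cos 53° - sin 34° sin 53° = 0.05234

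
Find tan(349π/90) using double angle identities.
tan(349π/90) = 2 tan 349π/180 / (1 - tan²349π/180) = -0.404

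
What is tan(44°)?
tan(44°) = 0.9657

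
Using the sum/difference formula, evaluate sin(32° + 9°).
sin(32° + 9°) = sin 32° cos 9° + cos 32° sin 9° = 0.6561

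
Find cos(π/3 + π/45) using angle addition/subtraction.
cos(π/3 + π/45) = cos π/3 cos π/45 - sin π/3 sin π/45 = 0.4384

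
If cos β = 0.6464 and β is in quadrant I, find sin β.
sin β = 0.763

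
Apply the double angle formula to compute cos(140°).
cos(140°) = cos²70° - sin²70° = -0.766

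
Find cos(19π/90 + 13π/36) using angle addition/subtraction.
cos(19π/90 + 13π/36) = cos 19π/90 cos 13π/36 - sin 19π/90 sin 13π/36 = -0.225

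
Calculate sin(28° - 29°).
sin(28° - 29°) = sin 28° cos 29° - cos 28° sin 29° = -0.01745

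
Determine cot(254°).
cot(254°) = 0.2867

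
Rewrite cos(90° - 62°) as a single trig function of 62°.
cos(90° - 62°) = sin(62°)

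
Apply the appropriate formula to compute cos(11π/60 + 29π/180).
cos(11π/60 + 29π/180) = cos 11π/60 cos 29π/180 - sin 11π/60 sin 29π/180 = 0.4695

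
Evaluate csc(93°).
csc(93°) = 1.001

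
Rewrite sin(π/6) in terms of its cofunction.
sin(π/6) = cos(π/2 - π/6) = cos(π/3)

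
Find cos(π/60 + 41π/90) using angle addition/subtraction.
cos(π/60 + 41π/90) = cos π/60 cos 41π/90 - sin π/60 sin 41π/90 = 0.08716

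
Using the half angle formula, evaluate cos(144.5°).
cos(144.5°) = -√((1 + cos 289°)/2) = -0.8141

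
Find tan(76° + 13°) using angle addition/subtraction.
tan(76° + 13°) = (tan 76° + tan 13°)/(1 - tan 76° tan 13°) = 57.29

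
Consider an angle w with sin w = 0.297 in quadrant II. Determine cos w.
cos w = ±√(1 - sin²w) = -0.9549 (negative in QII)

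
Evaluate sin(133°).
sin(133°) = 0.7314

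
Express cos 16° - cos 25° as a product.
cos 16° - cos 25° = -2 sin(20.5°) sin(-4.5°)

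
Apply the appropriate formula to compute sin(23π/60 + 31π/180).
sin(23π/60 + 31π/180) = sin 23π/60 cos 31π/180 + cos 23π/60 sin 31π/180 = 0.9848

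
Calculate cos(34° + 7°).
cos(34° + 7°) = cos 34° cos 7° - sin 34° sin 7° = 0.7547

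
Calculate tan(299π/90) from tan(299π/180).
tan(299π/90) = 2 tan 299π/180 / (1 - tan²299π/180) = 1.6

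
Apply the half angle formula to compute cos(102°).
cos(102°) = -√((1 + cos 204°)/2) = -0.2079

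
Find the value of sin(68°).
sin(68°) = 0.9272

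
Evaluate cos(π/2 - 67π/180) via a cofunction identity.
cos(π/2 - 67π/180) = sin(67π/180) = 0.9205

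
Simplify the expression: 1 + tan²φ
1 + tan²φ = sec²φ (using Pythagorean identity)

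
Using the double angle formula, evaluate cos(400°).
cos(400°) = cos²200° - sin²200° = 0.766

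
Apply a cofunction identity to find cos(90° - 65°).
cos(90° - 65°) = sin(65°) = 0.9063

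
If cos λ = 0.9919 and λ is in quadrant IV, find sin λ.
sin λ = -0.127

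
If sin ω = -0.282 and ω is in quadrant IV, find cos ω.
cos ω = 0.9594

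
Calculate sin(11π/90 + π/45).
sin(11π/90 + π/45) = sin 11π/90 cos π/45 + cos 11π/90 sin π/45 = 0.4384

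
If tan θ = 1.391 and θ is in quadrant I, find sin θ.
sin θ = 0.812 (using tan²θ + 1 = sec²θ)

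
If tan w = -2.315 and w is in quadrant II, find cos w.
cos w = -0.3965 (using tan²w + 1 = sec²w)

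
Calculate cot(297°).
cot(297°) = -0.5095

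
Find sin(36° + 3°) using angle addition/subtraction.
sin(36° + 3°) = sin 36° cos 3° + cos 36° sin 3° = 0.6293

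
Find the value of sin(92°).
sin(92°) = 0.9994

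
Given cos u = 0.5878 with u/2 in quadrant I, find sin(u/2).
sin(u/2) = ±√((1 - cos u)/2); positive since u/2 ∈ QI, so sin(u/2) = 0.454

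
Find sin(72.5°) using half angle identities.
sin(72.5°) = √((1 - cos 145°)/2) = 0.9537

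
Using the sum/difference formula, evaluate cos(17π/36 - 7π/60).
cos(17π/36 - 7π/60) = cos 17π/36 cos 7π/60 + sin 17π/36 sin 7π/60 = 0.4384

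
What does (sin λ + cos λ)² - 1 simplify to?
(sin λ + cos λ)² - 1 = sin(2λ) (using Pythagorean + double angle)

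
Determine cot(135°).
cot(135°) = -1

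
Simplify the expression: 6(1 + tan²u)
6(1 + tan²u) = 6(sec²u) (using Pythagorean identity)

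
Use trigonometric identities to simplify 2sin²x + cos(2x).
2sin²x + cos(2x) = 1 (using Double angle)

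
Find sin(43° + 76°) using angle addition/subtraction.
sin(43° + 76°) = sin 43° cos 76° + cos 43° sin 76° = 0.8746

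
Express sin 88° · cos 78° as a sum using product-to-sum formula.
sin 88° cos 78° = (1/2)[sin(88°+78°) + sin(88°-78°)]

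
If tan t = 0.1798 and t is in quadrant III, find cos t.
cos t = -0.9842 (using tan²t + 1 = sec²t)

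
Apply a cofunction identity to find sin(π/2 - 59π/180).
sin(π/2 - 59π/180) = cos(59π/180) = 0.515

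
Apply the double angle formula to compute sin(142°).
sin(142°) = 2 sin 71° cos 71° = 0.6157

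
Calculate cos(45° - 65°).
cos(45° - 65°) = cos 45° cos 65° + sin 45° sin 65° = 0.9397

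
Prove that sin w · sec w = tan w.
LHS = sin w · (1/cos w) = sin w/cos w = tan w = RHS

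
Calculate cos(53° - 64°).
cos(53° - 64°) = cos 53° cos 64° + sin 53° sin 64° = 0.9816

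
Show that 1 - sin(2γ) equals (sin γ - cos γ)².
RHS = sin²γ - 2 sin γ cos γ + cos²γ = (sin²γ + cos²γ) - 2 sin γ cos γ = 1 - sin(2γ) = LHS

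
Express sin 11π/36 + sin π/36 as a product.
sin 11π/36 + sin π/36 = 2 sin(π/6) cos(5π/36)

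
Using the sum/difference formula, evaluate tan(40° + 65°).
tan(40° + 65°) = (tan 40° + tan 65°)/(1 - tan 40° tan 65°) = -(2+√3)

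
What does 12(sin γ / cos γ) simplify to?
12(sin γ / cos γ) = 12(tan γ) (using Quotient identity)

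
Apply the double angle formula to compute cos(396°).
cos(396°) = cos²198° - sin²198° = 0.809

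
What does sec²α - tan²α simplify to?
sec²α - tan²α = 1 (using Pythagorean identity)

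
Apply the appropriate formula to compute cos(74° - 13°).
cos(74° - 13°) = cos 74° cos 13° + sin 74° sin 13° = 0.4848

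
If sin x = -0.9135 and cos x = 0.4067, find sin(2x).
sin(2x) = 2 sin x cos x = -0.743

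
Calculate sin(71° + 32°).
sin(71° + 32°) = sin 71° cos 32° + cos 71° sin 32° = 0.9744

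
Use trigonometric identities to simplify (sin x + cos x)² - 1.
(sin x + cos x)² - 1 = sin(2x) (using Pythagorean + double angle)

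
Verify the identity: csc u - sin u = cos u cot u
LHS = 1/sin u - sin u = (1 - sin²u)/sin u = cos²u/sin u = cos u · (cos u/sin u) = cos u cot u = RHS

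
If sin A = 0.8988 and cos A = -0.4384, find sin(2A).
sin(2A) = 2 sin A cos A = -0.7881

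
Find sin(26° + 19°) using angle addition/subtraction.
sin(26° + 19°) = sin 26° cos 19° + cos 26° sin 19° = √2/2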